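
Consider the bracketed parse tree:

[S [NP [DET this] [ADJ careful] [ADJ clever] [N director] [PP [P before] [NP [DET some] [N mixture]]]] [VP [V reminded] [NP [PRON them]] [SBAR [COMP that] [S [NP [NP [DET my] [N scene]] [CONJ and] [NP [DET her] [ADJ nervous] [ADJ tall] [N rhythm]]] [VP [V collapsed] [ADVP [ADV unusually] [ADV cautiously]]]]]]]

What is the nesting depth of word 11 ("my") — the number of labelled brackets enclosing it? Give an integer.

Path from the root down to the word: S → VP → SBAR → S → NP → NP → DET. That is 7 enclosing brackets.

7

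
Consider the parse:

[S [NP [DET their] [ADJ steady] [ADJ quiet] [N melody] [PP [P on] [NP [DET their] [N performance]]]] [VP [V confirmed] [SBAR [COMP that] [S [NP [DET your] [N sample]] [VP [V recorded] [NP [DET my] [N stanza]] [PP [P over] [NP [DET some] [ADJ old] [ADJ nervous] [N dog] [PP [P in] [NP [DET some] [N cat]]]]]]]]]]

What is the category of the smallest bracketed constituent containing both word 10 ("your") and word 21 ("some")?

The smallest bracket enclosing both words is [S your sample recorded my stanza over some old nervous dog in some cat], so the label is S.

S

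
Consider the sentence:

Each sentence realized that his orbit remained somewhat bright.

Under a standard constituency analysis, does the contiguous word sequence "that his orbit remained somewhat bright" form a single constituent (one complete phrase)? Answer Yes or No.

Yes

The sequence corresponds to a single SBAR node — the subordinate clause "that his orbit remained somewhat bright".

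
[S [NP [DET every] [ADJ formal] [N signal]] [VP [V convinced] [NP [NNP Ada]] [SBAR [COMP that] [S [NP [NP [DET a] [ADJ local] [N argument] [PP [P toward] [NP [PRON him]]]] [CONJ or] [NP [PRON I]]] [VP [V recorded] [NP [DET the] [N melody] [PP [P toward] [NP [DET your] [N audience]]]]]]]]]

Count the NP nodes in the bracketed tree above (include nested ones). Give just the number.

8

The NP constituents are: [NP every formal signal]; [NP Ada]; [NP a local argument toward him or I]; [NP a local argument toward him]; [NP him]; [NP I] …. Total: 8.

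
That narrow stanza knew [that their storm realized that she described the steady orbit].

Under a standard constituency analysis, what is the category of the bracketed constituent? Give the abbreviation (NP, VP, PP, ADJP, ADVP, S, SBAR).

SBAR

"that" is the head of the bracketed span, so the span is a subordinate clause: SBAR.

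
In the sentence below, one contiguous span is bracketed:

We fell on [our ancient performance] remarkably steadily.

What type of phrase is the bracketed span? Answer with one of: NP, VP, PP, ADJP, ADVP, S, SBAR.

The span is built around the noun "performance" — a noun phrase (NP).

NP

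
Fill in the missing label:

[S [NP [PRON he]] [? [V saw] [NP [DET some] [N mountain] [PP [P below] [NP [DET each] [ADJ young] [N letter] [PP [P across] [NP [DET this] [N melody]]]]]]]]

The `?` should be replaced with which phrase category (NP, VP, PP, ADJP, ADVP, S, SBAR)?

Looking at what the `?` directly dominates — V 'saw', NP — this is a verb phrase (VP).

VP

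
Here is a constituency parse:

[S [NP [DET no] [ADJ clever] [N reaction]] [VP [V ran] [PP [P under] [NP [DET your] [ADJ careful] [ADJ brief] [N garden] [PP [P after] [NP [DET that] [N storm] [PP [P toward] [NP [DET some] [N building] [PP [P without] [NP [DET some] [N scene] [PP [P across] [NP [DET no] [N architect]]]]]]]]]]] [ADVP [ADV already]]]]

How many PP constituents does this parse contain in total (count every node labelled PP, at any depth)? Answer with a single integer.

5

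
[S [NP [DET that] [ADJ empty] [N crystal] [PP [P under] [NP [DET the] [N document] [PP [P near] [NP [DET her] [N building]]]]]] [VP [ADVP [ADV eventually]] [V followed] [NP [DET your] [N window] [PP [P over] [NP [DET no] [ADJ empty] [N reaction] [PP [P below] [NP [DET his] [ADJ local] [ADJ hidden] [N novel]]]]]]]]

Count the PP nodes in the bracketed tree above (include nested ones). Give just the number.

Scanning left to right, an opening `[PP` appears at word positions 4, 7, 14, 18 — 4 in total.

4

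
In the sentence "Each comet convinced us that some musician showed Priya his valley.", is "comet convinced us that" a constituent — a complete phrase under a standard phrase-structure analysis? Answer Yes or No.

The sequence begins inside the noun phrase "each comet" and ends inside the verb phrase "convinced us that some musician showed Priya his valley"; it crosses a phrase boundary, so no single node in the tree spans exactly those words.

No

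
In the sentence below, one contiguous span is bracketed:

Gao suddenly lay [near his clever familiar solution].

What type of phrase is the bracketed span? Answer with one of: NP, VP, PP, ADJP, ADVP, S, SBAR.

PP

The bracketed span "near his clever familiar solution" is headed by "near", making it a prepositional phrase (PP).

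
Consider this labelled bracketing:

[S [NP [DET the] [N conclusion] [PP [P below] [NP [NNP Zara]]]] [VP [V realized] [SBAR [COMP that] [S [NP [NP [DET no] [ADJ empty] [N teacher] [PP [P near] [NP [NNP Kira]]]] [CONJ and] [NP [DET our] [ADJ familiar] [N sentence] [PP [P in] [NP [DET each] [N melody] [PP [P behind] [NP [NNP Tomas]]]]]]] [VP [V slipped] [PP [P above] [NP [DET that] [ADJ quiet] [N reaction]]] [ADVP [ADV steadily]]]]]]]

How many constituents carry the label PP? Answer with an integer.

The PP constituents are: [PP below Zara]; [PP near Kira]; [PP in each melody behind Tomas]; [PP behind Tomas]; [PP above that quiet reaction]. Total: 5.

5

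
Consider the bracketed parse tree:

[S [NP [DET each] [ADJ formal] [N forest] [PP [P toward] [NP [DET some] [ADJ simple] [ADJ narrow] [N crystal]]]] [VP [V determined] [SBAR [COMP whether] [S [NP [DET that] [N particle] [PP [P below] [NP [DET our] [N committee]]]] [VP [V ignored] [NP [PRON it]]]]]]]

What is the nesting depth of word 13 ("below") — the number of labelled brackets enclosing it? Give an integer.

7

Counting open brackets not yet closed at "below": [S [VP [SBAR [S [NP [PP [P = 7.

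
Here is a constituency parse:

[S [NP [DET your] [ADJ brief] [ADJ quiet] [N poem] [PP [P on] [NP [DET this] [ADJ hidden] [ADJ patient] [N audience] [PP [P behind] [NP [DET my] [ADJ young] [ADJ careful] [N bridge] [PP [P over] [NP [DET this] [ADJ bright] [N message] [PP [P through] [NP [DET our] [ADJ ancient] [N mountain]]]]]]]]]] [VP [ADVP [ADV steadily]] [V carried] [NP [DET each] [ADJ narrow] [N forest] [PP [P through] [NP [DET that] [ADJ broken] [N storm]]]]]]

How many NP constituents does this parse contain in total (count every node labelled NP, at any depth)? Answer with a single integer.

The NP constituents are: [NP your brief quiet poem on this hidden patient audience behind my young careful bridge over this bright message through our ancient mountain]; [NP this hidden patient audience behind my young careful bridge over this bright message through our ancient mountain]; [NP my young careful bridge over this bright message through our ancient mountain]; [NP this bright message through our ancient mountain]; [NP our ancient mountain]; [NP each narrow forest through that broken storm] …. Total: 7.

7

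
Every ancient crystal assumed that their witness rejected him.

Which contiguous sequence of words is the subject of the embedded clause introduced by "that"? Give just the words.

their witness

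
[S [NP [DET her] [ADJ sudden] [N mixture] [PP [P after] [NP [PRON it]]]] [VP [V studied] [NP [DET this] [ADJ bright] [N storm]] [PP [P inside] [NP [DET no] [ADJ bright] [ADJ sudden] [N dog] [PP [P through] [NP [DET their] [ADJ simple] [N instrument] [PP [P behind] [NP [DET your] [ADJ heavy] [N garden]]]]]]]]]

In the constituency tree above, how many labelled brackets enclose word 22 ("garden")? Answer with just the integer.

9

The word sits inside N, which is inside NP, inside PP, inside NP, inside PP, inside NP, inside PP, inside VP, inside S — 9 brackets in all.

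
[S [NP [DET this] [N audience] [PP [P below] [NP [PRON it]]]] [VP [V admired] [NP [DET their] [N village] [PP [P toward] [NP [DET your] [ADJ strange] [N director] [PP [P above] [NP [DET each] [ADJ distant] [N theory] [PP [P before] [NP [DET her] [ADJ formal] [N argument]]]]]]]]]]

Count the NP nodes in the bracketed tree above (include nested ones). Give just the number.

Scanning left to right, an opening `[NP` appears at word positions 1, 4, 6, 9, 13, 17 — 6 in total.

6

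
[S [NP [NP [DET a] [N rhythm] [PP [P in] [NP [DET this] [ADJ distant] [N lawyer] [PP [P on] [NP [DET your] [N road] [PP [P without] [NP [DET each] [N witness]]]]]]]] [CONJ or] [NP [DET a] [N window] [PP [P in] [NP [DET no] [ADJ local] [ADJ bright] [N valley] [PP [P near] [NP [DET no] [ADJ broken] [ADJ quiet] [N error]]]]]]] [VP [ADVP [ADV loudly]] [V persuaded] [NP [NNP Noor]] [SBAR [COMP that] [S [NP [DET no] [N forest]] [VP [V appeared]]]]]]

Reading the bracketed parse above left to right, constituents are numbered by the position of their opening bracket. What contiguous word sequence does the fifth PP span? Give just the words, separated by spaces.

near no broken quiet error

Opening `[PP` markers occur at word positions 3, 7, 10, 16, 21; the fifth of these opens the constituent [PP near no broken quiet error].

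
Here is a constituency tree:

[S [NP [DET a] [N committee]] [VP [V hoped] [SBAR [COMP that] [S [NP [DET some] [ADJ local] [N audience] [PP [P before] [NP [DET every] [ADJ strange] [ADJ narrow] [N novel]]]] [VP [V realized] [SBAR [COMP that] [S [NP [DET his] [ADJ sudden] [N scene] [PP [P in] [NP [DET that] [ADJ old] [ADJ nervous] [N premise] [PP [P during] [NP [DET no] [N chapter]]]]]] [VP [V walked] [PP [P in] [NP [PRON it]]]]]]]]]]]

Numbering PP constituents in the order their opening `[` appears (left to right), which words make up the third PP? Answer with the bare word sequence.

The PP opening brackets appear, in order, over: "before every strange narrow novel"; "in that old nervous premise during no chapter"; "during no chapter"; "in it". The third one spans "during no chapter".

during no chapter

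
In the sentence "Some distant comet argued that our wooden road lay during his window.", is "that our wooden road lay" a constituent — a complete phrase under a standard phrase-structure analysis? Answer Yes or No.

No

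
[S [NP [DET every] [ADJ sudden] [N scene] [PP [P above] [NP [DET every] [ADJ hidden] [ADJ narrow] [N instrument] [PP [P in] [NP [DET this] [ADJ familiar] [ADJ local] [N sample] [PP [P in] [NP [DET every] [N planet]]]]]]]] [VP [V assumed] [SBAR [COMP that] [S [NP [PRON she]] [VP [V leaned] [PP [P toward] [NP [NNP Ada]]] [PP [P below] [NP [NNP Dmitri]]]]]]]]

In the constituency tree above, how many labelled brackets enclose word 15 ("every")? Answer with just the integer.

9

Counting open brackets not yet closed at "every": [S [NP [PP [NP [PP [NP [PP [NP [DET = 9.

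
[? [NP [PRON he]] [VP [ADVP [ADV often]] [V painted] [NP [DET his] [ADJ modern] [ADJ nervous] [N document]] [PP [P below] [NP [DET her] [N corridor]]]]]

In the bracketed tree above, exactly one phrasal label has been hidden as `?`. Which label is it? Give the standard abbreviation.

S

Looking at what the `?` directly dominates — NP, VP — this is a clause (S).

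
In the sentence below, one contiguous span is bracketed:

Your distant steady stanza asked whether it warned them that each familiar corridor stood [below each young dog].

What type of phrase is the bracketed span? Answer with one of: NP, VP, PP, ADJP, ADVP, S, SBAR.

PP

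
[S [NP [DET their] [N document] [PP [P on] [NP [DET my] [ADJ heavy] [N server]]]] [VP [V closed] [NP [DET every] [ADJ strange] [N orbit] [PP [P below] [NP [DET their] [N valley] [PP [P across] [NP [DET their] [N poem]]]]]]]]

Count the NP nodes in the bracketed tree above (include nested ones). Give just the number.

5

The NP constituents are: [NP their document on my heavy server]; [NP my heavy server]; [NP every strange orbit below their valley across their poem]; [NP their valley across their poem]; [NP their poem]. Total: 5.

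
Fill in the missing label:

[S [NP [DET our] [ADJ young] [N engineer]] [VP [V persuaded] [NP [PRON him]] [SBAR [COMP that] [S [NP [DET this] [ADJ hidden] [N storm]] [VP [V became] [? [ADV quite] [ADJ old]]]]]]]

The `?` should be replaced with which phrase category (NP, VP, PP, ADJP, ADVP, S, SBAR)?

ADJP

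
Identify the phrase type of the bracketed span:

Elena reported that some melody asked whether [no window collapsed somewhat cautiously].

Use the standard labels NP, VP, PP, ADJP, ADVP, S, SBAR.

S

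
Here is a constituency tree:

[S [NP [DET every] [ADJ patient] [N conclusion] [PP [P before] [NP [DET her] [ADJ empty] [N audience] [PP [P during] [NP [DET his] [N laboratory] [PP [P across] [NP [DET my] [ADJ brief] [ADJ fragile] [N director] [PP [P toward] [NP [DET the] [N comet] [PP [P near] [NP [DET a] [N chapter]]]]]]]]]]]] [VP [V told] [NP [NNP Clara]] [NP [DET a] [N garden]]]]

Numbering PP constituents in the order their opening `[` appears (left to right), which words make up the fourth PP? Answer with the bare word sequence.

toward the comet near a chapter

The PP opening brackets appear, in order, over: "before her empty audience during his laboratory across my brief fragile director toward the comet near a chapter"; "during his laboratory across my brief fragile director toward the comet near a chapter"; "across my brief fragile director toward the comet near a chapter"; "toward the comet near a chapter"; "near a chapter". The fourth one spans "toward the comet near a chapter".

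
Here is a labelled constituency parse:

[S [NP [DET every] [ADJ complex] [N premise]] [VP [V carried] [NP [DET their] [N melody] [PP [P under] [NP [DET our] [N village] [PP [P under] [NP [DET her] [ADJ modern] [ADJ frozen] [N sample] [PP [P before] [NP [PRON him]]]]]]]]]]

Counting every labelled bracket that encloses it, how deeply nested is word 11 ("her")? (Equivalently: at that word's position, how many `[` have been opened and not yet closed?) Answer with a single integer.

Counting open brackets not yet closed at "her": [S [VP [NP [PP [NP [PP [NP [DET = 8.

8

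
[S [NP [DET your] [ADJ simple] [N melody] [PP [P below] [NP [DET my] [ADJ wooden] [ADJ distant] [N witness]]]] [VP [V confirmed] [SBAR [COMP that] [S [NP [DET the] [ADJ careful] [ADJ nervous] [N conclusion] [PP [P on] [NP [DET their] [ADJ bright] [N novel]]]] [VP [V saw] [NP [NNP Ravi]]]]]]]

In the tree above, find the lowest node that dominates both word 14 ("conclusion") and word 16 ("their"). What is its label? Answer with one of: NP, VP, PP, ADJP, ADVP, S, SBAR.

NP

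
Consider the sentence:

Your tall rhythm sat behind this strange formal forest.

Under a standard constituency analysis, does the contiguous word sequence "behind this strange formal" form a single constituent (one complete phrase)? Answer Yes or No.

No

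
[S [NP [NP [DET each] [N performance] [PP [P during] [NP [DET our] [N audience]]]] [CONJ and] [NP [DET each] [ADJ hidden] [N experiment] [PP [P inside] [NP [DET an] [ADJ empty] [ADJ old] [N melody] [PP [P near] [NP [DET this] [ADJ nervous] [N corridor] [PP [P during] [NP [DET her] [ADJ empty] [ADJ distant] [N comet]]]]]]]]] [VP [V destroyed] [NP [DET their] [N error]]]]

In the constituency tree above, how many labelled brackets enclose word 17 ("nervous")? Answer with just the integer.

Path from the root down to the word: S → NP → NP → PP → NP → PP → NP → ADJ. That is 8 enclosing brackets.

8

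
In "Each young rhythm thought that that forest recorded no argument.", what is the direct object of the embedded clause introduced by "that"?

"recorded" heads the VP of the embedded clause introduced by "that", and "no argument" is its direct object.

no argument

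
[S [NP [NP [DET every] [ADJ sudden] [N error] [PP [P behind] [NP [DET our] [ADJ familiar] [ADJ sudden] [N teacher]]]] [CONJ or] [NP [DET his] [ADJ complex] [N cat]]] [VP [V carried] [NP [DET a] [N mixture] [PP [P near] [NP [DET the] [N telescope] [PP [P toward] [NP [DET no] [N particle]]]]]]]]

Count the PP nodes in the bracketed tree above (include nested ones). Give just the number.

3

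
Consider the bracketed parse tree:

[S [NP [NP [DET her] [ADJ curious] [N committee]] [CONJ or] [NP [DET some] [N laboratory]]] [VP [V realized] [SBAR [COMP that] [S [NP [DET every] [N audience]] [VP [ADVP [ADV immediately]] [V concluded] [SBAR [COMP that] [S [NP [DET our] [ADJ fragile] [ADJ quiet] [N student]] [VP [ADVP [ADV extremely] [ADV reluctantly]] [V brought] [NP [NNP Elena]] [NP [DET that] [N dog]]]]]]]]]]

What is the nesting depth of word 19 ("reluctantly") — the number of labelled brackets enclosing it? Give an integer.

The word sits inside ADV, which is inside ADVP, inside VP, inside S, inside SBAR, inside VP, inside S, inside SBAR, inside VP, inside S — 10 brackets in all.

10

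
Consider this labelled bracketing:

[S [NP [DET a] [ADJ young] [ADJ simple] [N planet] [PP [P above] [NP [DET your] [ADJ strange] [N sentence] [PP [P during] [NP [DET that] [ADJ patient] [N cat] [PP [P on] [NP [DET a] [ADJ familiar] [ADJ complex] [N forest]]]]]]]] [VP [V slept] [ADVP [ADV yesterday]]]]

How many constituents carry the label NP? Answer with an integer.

Listing each NP by its span: [NP a young simple planet above your strange sentence during that patient cat on a familiar complex forest]; [NP your strange sentence during that patient cat on a familiar complex forest]; [NP that patient cat on a familiar complex forest]; [NP a familiar complex forest] — that makes 4.

4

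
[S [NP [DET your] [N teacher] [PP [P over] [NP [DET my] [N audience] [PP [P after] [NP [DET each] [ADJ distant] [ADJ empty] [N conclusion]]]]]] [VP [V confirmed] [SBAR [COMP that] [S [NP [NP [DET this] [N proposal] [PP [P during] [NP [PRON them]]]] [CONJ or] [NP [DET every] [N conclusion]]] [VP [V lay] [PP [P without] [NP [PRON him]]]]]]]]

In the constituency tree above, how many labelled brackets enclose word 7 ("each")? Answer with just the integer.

7

The word sits inside DET, which is inside NP, inside PP, inside NP, inside PP, inside NP, inside S — 7 brackets in all.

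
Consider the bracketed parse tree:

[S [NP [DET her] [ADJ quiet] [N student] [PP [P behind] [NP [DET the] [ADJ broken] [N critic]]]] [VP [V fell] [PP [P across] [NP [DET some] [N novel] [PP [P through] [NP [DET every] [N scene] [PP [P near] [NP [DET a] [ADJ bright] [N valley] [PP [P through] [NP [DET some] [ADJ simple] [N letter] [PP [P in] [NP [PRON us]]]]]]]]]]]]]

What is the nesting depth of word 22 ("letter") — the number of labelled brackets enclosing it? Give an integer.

The word sits inside N, which is inside NP, inside PP, inside NP, inside PP, inside NP, inside PP, inside NP, inside PP, inside VP, inside S — 11 brackets in all.

11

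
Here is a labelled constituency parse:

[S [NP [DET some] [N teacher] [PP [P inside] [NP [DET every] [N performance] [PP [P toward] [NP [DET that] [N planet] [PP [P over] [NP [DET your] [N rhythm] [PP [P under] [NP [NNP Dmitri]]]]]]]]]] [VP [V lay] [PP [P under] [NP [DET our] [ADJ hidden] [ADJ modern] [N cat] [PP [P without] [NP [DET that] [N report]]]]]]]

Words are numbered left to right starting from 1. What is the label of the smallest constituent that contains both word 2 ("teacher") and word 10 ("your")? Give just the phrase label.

NP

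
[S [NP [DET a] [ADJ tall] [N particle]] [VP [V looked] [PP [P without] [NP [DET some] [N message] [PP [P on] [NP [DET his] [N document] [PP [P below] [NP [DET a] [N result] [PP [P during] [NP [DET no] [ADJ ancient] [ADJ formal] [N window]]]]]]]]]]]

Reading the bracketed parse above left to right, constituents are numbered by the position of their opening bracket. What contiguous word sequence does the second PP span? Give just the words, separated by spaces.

on his document below a result during no ancient formal window

The PP opening brackets appear, in order, over: "without some message on his document below a result during no ancient formal window"; "on his document below a result during no ancient formal window"; "below a result during no ancient formal window"; "during no ancient formal window". The second one spans "on his document below a result during no ancient formal window".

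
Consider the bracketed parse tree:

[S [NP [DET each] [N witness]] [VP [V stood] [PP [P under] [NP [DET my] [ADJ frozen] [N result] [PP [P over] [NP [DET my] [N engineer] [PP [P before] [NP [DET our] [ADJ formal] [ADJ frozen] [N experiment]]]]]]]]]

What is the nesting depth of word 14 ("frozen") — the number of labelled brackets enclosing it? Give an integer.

9

Path from the root down to the word: S → VP → PP → NP → PP → NP → PP → NP → ADJ. That is 9 enclosing brackets.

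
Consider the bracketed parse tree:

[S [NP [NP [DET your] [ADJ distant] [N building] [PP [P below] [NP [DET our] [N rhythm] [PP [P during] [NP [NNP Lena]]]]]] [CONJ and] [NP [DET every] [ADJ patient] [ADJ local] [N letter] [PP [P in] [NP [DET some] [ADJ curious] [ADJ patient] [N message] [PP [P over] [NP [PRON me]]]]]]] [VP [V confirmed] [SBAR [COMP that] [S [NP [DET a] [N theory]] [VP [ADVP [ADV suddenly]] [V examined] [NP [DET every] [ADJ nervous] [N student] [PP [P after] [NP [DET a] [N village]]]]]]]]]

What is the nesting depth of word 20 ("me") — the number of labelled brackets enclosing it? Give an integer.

The word sits inside PRON, which is inside NP, inside PP, inside NP, inside PP, inside NP, inside NP, inside S — 8 brackets in all.

8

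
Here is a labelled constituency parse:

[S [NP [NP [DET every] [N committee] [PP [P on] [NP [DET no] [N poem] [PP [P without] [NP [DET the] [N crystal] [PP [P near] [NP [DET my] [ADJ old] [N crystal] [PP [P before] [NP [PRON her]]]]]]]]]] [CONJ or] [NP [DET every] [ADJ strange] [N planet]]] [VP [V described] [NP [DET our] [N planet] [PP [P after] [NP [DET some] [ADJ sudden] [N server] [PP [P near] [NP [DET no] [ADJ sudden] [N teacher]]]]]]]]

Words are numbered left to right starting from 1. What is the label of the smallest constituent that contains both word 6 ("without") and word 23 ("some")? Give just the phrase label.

S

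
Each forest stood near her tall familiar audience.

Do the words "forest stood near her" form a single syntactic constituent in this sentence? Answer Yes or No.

No

The sequence begins inside the noun phrase "each forest" and ends inside the verb phrase "stood near her tall familiar audience"; it crosses a phrase boundary, so no single node in the tree spans exactly those words.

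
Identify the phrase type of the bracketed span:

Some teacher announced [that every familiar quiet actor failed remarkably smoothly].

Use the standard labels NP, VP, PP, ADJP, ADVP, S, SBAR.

SBAR

"that" is the head of the bracketed span, so the span is a subordinate clause: SBAR.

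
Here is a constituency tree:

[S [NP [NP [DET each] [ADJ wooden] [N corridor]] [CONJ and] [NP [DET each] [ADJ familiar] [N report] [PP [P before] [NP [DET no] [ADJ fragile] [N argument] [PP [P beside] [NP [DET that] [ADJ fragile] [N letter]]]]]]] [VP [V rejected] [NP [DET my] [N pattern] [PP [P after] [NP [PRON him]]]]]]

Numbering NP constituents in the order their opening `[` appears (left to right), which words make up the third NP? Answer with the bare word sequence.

each familiar report before no fragile argument beside that fragile letter

The NP opening brackets appear, in order, over: "each wooden corridor and each familiar report before no fragile argument beside that fragile letter"; "each wooden corridor"; "each familiar report before no fragile argument beside that fragile letter"; "no fragile argument beside that fragile letter"; "that fragile letter"; "my pattern after him"; "him". The third one spans "each familiar report before no fragile argument beside that fragile letter".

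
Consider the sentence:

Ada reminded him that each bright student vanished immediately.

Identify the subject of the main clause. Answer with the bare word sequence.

Ada

In the main clause the verb is "reminded"; the NP preceding it, "Ada", is the subject.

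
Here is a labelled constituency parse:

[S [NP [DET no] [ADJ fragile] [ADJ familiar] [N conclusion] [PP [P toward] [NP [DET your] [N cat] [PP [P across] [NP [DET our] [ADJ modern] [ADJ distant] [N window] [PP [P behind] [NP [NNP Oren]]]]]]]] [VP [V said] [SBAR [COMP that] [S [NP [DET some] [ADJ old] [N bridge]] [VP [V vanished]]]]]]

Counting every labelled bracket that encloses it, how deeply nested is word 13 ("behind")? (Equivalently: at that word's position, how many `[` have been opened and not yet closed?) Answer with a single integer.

Counting open brackets not yet closed at "behind": [S [NP [PP [NP [PP [NP [PP [P = 8.

8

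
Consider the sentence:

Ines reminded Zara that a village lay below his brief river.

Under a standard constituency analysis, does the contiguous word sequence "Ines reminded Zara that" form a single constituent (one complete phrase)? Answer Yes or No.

No

"Ines" belongs to the noun phrase "Ines" while "that" belongs to the verb phrase "reminded Zara that a village lay below his brief river"; a span that runs across that boundary is not a single phrase.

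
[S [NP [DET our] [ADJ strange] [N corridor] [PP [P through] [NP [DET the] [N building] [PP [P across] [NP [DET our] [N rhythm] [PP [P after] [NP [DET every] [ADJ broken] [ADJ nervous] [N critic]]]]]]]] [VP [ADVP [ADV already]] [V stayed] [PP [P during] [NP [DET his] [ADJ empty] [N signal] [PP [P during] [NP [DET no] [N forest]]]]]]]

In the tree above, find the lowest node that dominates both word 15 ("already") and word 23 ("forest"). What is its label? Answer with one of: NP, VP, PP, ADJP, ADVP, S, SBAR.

Both words fall inside [VP already stayed during his empty signal during no forest] (words 15–23), and no smaller constituent contains them both. Label: VP.

VP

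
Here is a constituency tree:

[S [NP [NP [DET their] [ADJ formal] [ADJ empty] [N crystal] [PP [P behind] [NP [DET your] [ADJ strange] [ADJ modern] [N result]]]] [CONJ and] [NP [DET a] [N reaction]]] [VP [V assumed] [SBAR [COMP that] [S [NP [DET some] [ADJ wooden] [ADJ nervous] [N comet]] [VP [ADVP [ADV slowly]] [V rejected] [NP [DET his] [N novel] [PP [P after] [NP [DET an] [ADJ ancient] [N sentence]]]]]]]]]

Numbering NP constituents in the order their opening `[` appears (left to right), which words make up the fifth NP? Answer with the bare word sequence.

In left-to-right order the NP constituents are "their formal empty crystal behind your strange modern result and a reaction"; "their formal empty crystal behind your strange modern result"; "your strange modern result"; "a reaction"; "some wooden nervous comet"; "his novel after an ancient sentence"; "an ancient sentence". Number 5 is "some wooden nervous comet".

some wooden nervous comet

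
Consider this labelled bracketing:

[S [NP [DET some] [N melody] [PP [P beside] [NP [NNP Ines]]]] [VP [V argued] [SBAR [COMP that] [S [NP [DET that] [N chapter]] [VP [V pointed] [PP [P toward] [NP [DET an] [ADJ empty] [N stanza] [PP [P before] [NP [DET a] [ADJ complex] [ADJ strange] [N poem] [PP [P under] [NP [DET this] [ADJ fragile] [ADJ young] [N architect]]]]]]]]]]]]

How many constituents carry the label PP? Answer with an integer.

4

Scanning left to right, an opening `[PP` appears at word positions 3, 10, 14, 19 — 4 in total.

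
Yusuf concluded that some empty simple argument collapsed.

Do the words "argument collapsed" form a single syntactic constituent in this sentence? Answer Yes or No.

No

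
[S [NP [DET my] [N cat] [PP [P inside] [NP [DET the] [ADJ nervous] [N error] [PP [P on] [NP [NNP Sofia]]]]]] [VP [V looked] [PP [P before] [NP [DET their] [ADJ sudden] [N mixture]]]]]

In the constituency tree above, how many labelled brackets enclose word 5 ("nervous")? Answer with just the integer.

The word sits inside ADJ, which is inside NP, inside PP, inside NP, inside S — 5 brackets in all.

5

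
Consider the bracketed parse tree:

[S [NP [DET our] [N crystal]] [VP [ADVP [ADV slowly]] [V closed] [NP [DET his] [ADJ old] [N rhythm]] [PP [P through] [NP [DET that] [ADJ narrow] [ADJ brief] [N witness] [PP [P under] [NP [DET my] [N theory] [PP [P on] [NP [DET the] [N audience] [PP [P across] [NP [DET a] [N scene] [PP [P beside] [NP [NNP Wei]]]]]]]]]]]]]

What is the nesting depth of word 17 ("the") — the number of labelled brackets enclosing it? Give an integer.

9

The word sits inside DET, which is inside NP, inside PP, inside NP, inside PP, inside NP, inside PP, inside VP, inside S — 9 brackets in all.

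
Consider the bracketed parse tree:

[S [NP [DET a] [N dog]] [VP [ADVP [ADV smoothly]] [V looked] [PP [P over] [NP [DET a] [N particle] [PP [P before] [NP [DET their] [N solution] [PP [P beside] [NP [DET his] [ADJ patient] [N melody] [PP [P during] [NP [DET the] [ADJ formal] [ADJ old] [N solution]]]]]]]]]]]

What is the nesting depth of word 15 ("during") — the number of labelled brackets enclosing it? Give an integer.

Counting open brackets not yet closed at "during": [S [VP [PP [NP [PP [NP [PP [NP [PP [P = 10.

10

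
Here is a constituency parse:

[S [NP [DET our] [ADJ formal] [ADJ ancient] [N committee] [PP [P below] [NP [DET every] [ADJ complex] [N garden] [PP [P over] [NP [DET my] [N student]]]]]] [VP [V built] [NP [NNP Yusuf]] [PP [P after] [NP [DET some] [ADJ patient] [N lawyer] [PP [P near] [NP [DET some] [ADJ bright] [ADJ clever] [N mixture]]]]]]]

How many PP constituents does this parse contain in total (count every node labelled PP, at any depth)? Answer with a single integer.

4

The PP constituents are: [PP below every complex garden over my student]; [PP over my student]; [PP after some patient lawyer near some bright clever mixture]; [PP near some bright clever mixture]. Total: 4.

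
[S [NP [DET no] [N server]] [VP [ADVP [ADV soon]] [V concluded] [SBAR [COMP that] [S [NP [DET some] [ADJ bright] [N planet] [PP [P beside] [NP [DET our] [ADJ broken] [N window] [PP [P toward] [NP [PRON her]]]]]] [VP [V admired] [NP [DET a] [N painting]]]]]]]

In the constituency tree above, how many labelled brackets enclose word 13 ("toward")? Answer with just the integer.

Path from the root down to the word: S → VP → SBAR → S → NP → PP → NP → PP → P. That is 9 enclosing brackets.

9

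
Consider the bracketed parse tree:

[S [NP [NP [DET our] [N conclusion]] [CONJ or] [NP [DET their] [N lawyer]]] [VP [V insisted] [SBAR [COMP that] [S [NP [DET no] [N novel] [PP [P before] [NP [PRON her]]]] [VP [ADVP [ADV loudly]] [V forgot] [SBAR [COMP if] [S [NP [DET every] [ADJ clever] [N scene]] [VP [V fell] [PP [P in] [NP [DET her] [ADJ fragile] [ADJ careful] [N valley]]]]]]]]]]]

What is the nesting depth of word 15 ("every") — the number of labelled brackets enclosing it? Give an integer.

9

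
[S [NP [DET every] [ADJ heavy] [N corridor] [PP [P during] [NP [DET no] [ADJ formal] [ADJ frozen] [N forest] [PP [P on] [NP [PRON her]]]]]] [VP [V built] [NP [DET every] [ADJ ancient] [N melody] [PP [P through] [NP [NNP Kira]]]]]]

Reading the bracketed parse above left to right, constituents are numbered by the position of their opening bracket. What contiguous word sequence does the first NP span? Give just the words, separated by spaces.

every heavy corridor during no formal frozen forest on her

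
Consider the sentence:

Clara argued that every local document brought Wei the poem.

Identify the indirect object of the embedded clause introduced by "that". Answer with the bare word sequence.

Wei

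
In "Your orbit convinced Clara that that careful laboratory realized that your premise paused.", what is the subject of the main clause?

your orbit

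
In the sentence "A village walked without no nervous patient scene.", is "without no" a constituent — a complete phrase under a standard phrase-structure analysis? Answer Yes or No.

No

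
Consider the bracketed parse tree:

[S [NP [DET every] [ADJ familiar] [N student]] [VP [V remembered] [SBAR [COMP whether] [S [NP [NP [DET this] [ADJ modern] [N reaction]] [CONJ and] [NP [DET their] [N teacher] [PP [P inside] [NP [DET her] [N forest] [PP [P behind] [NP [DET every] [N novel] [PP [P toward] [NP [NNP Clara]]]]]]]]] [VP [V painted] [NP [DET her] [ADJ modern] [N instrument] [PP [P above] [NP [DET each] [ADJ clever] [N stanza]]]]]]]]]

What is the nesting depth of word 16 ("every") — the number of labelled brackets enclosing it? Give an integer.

11

Counting open brackets not yet closed at "every": [S [VP [SBAR [S [NP [NP [PP [NP [PP [NP [DET = 11.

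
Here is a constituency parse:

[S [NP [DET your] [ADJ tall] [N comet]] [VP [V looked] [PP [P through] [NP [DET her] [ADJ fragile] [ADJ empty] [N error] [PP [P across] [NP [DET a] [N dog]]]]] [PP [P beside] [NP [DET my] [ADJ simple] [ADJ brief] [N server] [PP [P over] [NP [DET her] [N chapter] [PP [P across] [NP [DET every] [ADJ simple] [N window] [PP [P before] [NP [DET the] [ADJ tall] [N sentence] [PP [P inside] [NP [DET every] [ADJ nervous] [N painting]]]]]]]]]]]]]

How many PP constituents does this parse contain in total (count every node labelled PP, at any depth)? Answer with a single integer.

Scanning left to right, an opening `[PP` appears at word positions 5, 10, 13, 18, 21, 25, 29 — 7 in total.

7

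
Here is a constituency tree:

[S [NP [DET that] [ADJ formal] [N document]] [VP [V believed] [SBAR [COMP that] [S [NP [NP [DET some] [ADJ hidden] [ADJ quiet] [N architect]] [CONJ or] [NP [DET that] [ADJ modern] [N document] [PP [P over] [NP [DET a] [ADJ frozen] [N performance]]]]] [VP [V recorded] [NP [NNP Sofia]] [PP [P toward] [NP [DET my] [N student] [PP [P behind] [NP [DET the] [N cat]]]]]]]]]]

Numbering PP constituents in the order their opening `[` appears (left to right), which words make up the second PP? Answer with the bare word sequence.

Opening `[PP` markers occur at word positions 14, 20, 23; the second of these opens the constituent [PP toward my student behind the cat].

toward my student behind the cat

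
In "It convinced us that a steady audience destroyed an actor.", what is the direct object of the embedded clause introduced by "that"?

an actor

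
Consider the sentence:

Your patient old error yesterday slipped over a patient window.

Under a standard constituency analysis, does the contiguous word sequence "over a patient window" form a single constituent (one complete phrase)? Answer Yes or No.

Yes

These words form the whole prepositional phrase headed by "over", so yes — one constituent.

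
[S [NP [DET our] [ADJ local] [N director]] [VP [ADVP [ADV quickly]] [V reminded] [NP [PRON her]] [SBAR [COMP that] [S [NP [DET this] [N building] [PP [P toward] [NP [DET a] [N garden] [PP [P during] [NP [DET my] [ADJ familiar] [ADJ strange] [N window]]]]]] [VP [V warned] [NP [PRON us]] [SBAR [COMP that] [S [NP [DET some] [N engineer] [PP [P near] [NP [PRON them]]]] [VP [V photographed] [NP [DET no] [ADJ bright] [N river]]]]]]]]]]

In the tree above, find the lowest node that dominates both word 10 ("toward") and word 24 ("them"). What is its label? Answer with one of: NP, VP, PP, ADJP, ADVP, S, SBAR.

S

Word 10 lies under S → VP → SBAR → S → NP → PP → P; word 24 lies under S → VP → SBAR → S → VP → SBAR → S → NP → PP → NP → PRON. The lowest shared node is the S.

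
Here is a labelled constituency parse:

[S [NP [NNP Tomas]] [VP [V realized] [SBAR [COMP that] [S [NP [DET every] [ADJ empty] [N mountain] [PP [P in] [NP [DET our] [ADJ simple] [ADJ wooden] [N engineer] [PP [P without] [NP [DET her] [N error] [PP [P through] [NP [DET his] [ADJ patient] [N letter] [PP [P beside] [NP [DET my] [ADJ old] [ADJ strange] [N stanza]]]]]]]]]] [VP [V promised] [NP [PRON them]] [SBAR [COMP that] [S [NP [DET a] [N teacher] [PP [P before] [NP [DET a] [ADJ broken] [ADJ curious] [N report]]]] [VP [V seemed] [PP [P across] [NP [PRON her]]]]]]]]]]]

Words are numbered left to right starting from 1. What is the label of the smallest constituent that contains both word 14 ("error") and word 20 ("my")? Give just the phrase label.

NP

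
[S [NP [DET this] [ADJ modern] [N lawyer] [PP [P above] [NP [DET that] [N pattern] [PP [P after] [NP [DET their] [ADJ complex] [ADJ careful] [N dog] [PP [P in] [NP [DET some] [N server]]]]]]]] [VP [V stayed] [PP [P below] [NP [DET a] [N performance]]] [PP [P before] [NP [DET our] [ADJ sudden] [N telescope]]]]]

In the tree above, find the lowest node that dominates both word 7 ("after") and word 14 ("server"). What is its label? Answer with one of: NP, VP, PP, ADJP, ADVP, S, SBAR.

PP

The smallest bracket enclosing both words is [PP after their complex careful dog in some server], so the label is PP.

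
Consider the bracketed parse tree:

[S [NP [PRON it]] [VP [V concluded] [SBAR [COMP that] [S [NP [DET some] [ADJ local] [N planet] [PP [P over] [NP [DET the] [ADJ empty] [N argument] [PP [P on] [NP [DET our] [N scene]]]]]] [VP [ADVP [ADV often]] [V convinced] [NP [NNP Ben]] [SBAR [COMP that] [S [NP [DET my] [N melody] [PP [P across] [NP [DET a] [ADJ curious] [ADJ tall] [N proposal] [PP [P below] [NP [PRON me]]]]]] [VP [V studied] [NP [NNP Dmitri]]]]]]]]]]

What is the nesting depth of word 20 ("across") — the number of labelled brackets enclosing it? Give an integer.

10

The word sits inside P, which is inside PP, inside NP, inside S, inside SBAR, inside VP, inside S, inside SBAR, inside VP, inside S — 10 brackets in all.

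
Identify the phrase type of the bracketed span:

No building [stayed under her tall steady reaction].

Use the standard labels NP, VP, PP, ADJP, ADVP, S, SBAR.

The bracketed span "stayed under her tall steady reaction" is headed by "stayed", making it a verb phrase (VP).

VP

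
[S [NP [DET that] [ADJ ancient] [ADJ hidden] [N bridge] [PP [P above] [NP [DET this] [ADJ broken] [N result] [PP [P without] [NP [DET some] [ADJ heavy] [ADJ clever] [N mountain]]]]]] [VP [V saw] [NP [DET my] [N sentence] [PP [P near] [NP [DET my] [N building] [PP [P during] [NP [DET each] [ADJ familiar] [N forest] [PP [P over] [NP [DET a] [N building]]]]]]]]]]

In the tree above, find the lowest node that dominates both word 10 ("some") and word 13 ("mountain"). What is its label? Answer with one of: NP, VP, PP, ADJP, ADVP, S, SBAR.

NP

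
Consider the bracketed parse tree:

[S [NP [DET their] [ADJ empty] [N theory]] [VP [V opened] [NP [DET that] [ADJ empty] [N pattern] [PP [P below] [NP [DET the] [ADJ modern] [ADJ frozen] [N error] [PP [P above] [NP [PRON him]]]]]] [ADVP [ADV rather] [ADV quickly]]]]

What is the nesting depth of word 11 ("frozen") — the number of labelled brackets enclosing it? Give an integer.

6

Path from the root down to the word: S → VP → NP → PP → NP → ADJ. That is 6 enclosing brackets.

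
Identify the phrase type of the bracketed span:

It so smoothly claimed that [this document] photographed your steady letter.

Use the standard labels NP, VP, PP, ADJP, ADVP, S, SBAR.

NP

The bracketed span "this document" is headed by "document", making it a noun phrase (NP).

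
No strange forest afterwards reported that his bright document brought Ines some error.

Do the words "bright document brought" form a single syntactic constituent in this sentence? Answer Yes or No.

The sequence begins inside the noun phrase "his bright document" and ends inside the verb phrase "brought Ines some error"; it crosses a phrase boundary, so no single node in the tree spans exactly those words.

No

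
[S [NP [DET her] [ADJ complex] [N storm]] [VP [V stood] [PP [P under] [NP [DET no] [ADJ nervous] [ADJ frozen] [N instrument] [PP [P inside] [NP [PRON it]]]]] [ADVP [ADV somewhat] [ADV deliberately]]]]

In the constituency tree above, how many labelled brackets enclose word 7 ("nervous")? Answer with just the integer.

5

Path from the root down to the word: S → VP → PP → NP → ADJ. That is 5 enclosing brackets.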